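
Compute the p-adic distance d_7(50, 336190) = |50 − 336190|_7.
d_7(50, 336190) = 1/16807

Step 1 — x − y = 50 − 336190 = -336140. Step 2 — v_7(-336140) = 5 (factor: -336140 = −(7^5 · 20); the sign does not affect v_p). Step 3 — |x − y|_7 = 7^{-5} = 1/16807.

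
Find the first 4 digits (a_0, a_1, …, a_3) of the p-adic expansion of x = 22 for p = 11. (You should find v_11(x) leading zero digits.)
(a_0, …, a_3) = (0, 2, 0, 0)

v_11(22) = 1, so a_0 = ... = a_0 = 0. Factor out: x = 11^1 · u with u = 2 a unit in ℤ_11. Expand u iteratively via a_{v+i} = u_i mod 11, u_{i+1} = (u_i − a_{v+i})/11:
  u_0 = 2;  a_1 = 2;  u_1 = (u_0 − 2)/11 = 0
  u_1 = 0;  a_2 = 0;  u_2 = (u_1 − 0)/11 = 0
  u_2 = 0;  a_3 = 0;  u_3 = (u_2 − 0)/11 = 0
Digits: (0, 2, 0, 0).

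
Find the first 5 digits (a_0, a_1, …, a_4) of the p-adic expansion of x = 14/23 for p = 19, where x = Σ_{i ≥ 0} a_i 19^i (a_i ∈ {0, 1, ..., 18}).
(a_0, …, a_4) = (13, 1, 9, 2, 4)

v_19(14/23) = 0 (numerator and denominator both coprime to 19), so x ∈ ℤ_19^×. Compute digits iteratively via a_i = x_i mod 19, x_{i+1} = (x_i − a_i)/19, with x_0 = x:
  x_0 = 14/23;  a_0 = 13;  x_1 = (x_0 − 13)/19 = -15/23
  x_1 = -15/23;  a_1 = 1;  x_2 = (x_1 − 1)/19 = -2/23
  x_2 = -2/23;  a_2 = 9;  x_3 = (x_2 − 9)/19 = -11/23
  x_3 = -11/23;  a_3 = 2;  x_4 = (x_3 − 2)/19 = -3/23
  x_4 = -3/23;  a_4 = 4;  x_5 = (x_4 − 4)/19 = -5/23
Digits: (13, 1, 9, 2, 4).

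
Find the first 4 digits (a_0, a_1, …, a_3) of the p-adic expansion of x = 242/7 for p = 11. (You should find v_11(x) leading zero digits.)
(a_0, …, a_3) = (0, 0, 5, 9)

v_11(242/7) = 2, so a_0 = ... = a_1 = 0. Factor out: x = 11^2 · u with u = 2/7 a unit in ℤ_11. Expand u iteratively via a_{v+i} = u_i mod 11, u_{i+1} = (u_i − a_{v+i})/11:
  u_0 = 2/7;  a_2 = 5;  u_1 = (u_0 − 5)/11 = -3/7
  u_1 = -3/7;  a_3 = 9;  u_2 = (u_1 − 9)/11 = -6/7
Digits: (0, 0, 5, 9).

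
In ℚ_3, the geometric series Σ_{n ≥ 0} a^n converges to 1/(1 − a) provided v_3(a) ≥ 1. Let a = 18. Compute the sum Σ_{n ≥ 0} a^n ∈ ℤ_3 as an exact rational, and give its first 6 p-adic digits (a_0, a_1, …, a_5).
Σ a^n = 1/(1 − a) = -1/17;  first 6 digits = (1, 0, 2, 0, 1, 1)

v_3(a) = 2 ≥ 1, so the series converges in ℤ_3 to 1/(1 − a) = 1/(1 − 18) = -1/17. Expand this rational in ℤ_3: compute digits iteratively via d_i = x_i mod 3, x_{i+1} = (x_i − d_i)/3. The first 6 digits are (1, 0, 2, 0, 1, 1).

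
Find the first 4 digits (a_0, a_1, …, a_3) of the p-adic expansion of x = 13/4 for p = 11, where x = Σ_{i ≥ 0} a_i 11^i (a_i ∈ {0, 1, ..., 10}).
(a_0, …, a_3) = (6, 8, 2, 8)

v_11(13/4) = 0 (numerator and denominator both coprime to 11), so x ∈ ℤ_11^×. Compute digits iteratively via a_i = x_i mod 11, x_{i+1} = (x_i − a_i)/11, with x_0 = x:
  x_0 = 13/4;  a_0 = 6;  x_1 = (x_0 − 6)/11 = -1/4
  x_1 = -1/4;  a_1 = 8;  x_2 = (x_1 − 8)/11 = -3/4
  x_2 = -3/4;  a_2 = 2;  x_3 = (x_2 − 2)/11 = -1/4
  x_3 = -1/4;  a_3 = 8;  x_4 = (x_3 − 8)/11 = -3/4
Digits: (6, 8, 2, 8).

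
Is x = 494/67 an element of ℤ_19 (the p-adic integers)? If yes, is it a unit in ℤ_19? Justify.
x ∈ ℤ_19 but not a unit; v_19(x) = 1 > 0

ℤ_19 = {x ∈ ℚ_19 : v_19(x) ≥ 0} and ℤ_19^× = {x ∈ ℤ_19 : v_19(x) = 0}. Here v_19(494/67) = v_19(num) − v_19(den) = 1; compare against these criteria.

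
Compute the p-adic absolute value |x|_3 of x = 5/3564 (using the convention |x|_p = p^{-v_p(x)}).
|5/3564|_3 = 81

Step 1 — compute v_3(x) by factoring powers of 3 out of the numerator and denominator: v_3(5/3564) = -4. Step 2 — apply |x|_p = p^{-v_p(x)} = 3^{4} = 81.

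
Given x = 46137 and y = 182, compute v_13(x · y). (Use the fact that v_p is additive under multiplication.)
v_13(8396934) = 4

v_p(x) = 3 (factor: 46137 = 13^3 · 21); v_p(y) = 1 (factor: 182 = 13^1 · 14). Additivity: v_p(xy) = v_p(x) + v_p(y) = 3 + 1 = 4. (Direct check: xy = 8396934 = 13^4 · (294).)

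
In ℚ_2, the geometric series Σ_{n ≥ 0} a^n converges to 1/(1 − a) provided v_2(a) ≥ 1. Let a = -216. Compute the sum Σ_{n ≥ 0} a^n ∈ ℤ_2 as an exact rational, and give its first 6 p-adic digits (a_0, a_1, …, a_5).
Σ a^n = 1/(1 − a) = 1/217;  first 6 digits = (1, 0, 0, 1, 0, 1)

v_2(a) = 3 ≥ 1, so the series converges in ℤ_2 to 1/(1 − a) = 1/(1 − (-216)) = 1/217. Expand this rational in ℤ_2: compute digits iteratively via d_i = x_i mod 2, x_{i+1} = (x_i − d_i)/2. The first 6 digits are (1, 0, 0, 1, 0, 1).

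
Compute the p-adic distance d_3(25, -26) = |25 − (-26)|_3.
d_3(25, -26) = 1/3

Step 1 — x − y = 25 − (-26) = 51. Step 2 — v_3(51) = 1 (factor: 51 = (3^1 · 17); the sign does not affect v_p). Step 3 — |x − y|_3 = 3^{-1} = 1/3.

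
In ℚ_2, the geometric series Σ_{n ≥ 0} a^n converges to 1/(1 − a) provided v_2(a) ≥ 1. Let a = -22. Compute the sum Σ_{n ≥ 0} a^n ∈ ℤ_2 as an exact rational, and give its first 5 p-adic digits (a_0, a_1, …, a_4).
Σ a^n = 1/(1 − a) = 1/23;  first 5 digits = (1, 1, 1, 0, 0)

v_2(a) = 1 ≥ 1, so the series converges in ℤ_2 to 1/(1 − a) = 1/(1 − (-22)) = 1/23. Expand this rational in ℤ_2: compute digits iteratively via d_i = x_i mod 2, x_{i+1} = (x_i − d_i)/2. The first 5 digits are (1, 1, 1, 0, 0).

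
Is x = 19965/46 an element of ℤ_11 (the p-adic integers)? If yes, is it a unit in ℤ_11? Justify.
x ∈ ℤ_11 but not a unit; v_11(x) = 3 > 0

ℤ_11 = {x ∈ ℚ_11 : v_11(x) ≥ 0} and ℤ_11^× = {x ∈ ℤ_11 : v_11(x) = 0}. Here v_11(19965/46) = v_11(num) − v_11(den) = 3; compare against these criteria.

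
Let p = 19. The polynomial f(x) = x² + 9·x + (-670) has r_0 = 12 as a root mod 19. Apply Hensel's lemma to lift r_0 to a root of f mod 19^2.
r_1 = 145 (mod 361)

Hensel: r_{i+1} = r_i − f(r_i)·(f′(r_i))^{-1} mod 19^{i+2}, f′(x) = 2x + 9. Iterate:
  r_0 = 12 (mod 19)
  r_1 = 145 (mod 361)
Final: r = 145 satisfies f(r) ≡ 0 mod 19^2.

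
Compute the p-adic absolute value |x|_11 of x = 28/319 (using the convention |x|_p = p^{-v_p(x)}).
|28/319|_11 = 11

Step 1 — compute v_11(x) by factoring powers of 11 out of the numerator and denominator: v_11(28/319) = -1. Step 2 — apply |x|_p = p^{-v_p(x)} = 11^{1} = 11.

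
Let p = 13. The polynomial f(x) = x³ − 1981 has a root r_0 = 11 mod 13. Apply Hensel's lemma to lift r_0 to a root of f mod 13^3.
r_2 = 375 (mod 2197)

Hensel: r_{i+1} = r_i − f(r_i)/f′(r_i) mod 13^{i+2}, where f′(x) = 3x². Iterate:
  r_0 = 11 (mod 13)
  r_1 = 37 (mod 169)
  r_2 = 375 (mod 2197)
Final: r = 375 with f(r) ≡ 0 mod 13^3.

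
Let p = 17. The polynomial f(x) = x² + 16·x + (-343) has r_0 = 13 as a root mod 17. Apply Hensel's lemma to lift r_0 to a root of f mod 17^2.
r_1 = 81 (mod 289)

Hensel: r_{i+1} = r_i − f(r_i)·(f′(r_i))^{-1} mod 17^{i+2}, f′(x) = 2x + 16. Iterate:
  r_0 = 13 (mod 17)
  r_1 = 81 (mod 289)
Final: r = 81 satisfies f(r) ≡ 0 mod 17^2.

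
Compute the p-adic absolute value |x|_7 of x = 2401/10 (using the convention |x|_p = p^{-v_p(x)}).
|2401/10|_7 = 1/2401

Step 1 — compute v_7(x) by factoring powers of 7 out of the numerator and denominator: v_7(2401/10) = 4. Step 2 — apply |x|_p = p^{-v_p(x)} = 7^{-4} = 1/2401.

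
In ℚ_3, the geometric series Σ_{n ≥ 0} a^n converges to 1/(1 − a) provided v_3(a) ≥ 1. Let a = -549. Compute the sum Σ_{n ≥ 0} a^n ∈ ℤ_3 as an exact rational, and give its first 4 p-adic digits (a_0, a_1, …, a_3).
Σ a^n = 1/(1 − a) = 1/550;  first 4 digits = (1, 0, 2, 0)

v_3(a) = 2 ≥ 1, so the series converges in ℤ_3 to 1/(1 − a) = 1/(1 − (-549)) = 1/550. Expand this rational in ℤ_3: compute digits iteratively via d_i = x_i mod 3, x_{i+1} = (x_i − d_i)/3. The first 4 digits are (1, 0, 2, 0).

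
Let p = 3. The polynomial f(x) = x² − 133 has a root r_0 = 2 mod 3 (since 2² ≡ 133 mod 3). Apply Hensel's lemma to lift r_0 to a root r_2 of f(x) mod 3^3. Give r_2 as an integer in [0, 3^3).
r_2 = 5 (mod 27)

Hensel's recurrence: r_{i+1} = r_i − f(r_i)·(f′(r_i))^{-1} mod 3^{i+2}, with f′(x) = 2x. Iterate:
  r_0 = 2 (mod 3)
  r_1 = 5 (mod 9)
  r_2 = 5 (mod 27)
Final: r_2 = 5, and one checks f(r_2) ≡ 0 mod 3^3.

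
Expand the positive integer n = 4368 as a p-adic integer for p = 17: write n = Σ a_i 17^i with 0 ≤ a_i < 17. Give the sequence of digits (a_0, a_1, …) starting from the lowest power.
(a_0, a_1, …) = (16, 1, 15)

Repeated division by 17 gives the digits low-to-high: 4368 = 16 + 1·17^1 + 15·17^2. Digit sequence: (16, 1, 15).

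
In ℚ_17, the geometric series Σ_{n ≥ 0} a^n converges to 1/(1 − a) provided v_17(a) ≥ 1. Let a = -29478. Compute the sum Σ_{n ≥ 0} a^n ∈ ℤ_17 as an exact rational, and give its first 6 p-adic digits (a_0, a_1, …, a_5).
Σ a^n = 1/(1 − a) = 1/29479;  first 6 digits = (1, 0, 0, 11, 16, 16)

v_17(a) = 3 ≥ 1, so the series converges in ℤ_17 to 1/(1 − a) = 1/(1 − (-29478)) = 1/29479. Expand this rational in ℤ_17: compute digits iteratively via d_i = x_i mod 17, x_{i+1} = (x_i − d_i)/17. The first 6 digits are (1, 0, 0, 11, 16, 16).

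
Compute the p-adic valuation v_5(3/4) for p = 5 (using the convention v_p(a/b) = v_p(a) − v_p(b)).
v_5(3/4) = 0

Factor powers of 5 from the numerator and denominator of the reduced fraction: 3 = 5^0 · 3 and 4 = 5^0 · 4. Apply v_p(a/b) = v_p(a) − v_p(b): v_5(3/4) = 0 − 0 = 0.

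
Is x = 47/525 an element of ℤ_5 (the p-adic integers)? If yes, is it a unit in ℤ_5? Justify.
x ∉ ℤ_5 (v_5(x) = -2 < 0)

ℤ_5 = {x ∈ ℚ_5 : v_5(x) ≥ 0} and ℤ_5^× = {x ∈ ℤ_5 : v_5(x) = 0}. Here v_5(47/525) = v_5(num) − v_5(den) = -2; compare against these criteria.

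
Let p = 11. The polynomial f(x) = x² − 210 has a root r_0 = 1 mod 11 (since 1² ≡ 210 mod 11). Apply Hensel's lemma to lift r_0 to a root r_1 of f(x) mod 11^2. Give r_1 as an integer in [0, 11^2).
r_1 = 45 (mod 121)

Hensel's recurrence: r_{i+1} = r_i − f(r_i)·(f′(r_i))^{-1} mod 11^{i+2}, with f′(x) = 2x. Iterate:
  r_0 = 1 (mod 11)
  r_1 = 45 (mod 121)
Final: r_1 = 45, and one checks f(r_1) ≡ 0 mod 11^2.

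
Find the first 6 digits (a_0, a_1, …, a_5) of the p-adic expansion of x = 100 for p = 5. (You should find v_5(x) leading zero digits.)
(a_0, …, a_5) = (0, 0, 4, 0, 0, 0)

v_5(100) = 2, so a_0 = ... = a_1 = 0. Factor out: x = 5^2 · u with u = 4 a unit in ℤ_5. Expand u iteratively via a_{v+i} = u_i mod 5, u_{i+1} = (u_i − a_{v+i})/5:
  u_0 = 4;  a_2 = 4;  u_1 = (u_0 − 4)/5 = 0
  u_1 = 0;  a_3 = 0;  u_2 = (u_1 − 0)/5 = 0
  u_2 = 0;  a_4 = 0;  u_3 = (u_2 − 0)/5 = 0
  u_3 = 0;  a_5 = 0;  u_4 = (u_3 − 0)/5 = 0
Digits: (0, 0, 4, 0, 0, 0).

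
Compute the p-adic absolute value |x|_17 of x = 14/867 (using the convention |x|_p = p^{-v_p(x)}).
|14/867|_17 = 289

Step 1 — compute v_17(x) by factoring powers of 17 out of the numerator and denominator: v_17(14/867) = -2. Step 2 — apply |x|_p = p^{-v_p(x)} = 17^{2} = 289.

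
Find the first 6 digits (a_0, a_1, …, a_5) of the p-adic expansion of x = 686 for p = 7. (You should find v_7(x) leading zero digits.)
(a_0, …, a_5) = (0, 0, 0, 2, 0, 0)

v_7(686) = 3, so a_0 = ... = a_2 = 0. Factor out: x = 7^3 · u with u = 2 a unit in ℤ_7. Expand u iteratively via a_{v+i} = u_i mod 7, u_{i+1} = (u_i − a_{v+i})/7:
  u_0 = 2;  a_3 = 2;  u_1 = (u_0 − 2)/7 = 0
  u_1 = 0;  a_4 = 0;  u_2 = (u_1 − 0)/7 = 0
  u_2 = 0;  a_5 = 0;  u_3 = (u_2 − 0)/7 = 0
Digits: (0, 0, 0, 2, 0, 0).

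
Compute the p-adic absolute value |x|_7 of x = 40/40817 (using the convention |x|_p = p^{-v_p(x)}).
|40/40817|_7 = 2401

Step 1 — compute v_7(x) by factoring powers of 7 out of the numerator and denominator: v_7(40/40817) = -4. Step 2 — apply |x|_p = p^{-v_p(x)} = 7^{4} = 2401.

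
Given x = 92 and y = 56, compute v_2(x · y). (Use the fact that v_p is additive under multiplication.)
v_2(5152) = 5

v_p(x) = 2 (factor: 92 = 2^2 · 23); v_p(y) = 3 (factor: 56 = 2^3 · 7). Additivity: v_p(xy) = v_p(x) + v_p(y) = 2 + 3 = 5. (Direct check: xy = 5152 = 2^5 · (161).)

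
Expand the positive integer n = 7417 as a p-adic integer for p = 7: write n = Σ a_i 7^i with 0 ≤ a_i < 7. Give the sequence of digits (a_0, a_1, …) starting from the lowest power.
(a_0, a_1, …) = (4, 2, 4, 0, 3)

Repeated division by 7 gives the digits low-to-high: 7417 = 4 + 2·7^1 + 4·7^2 + 3·7^4. Digit sequence: (4, 2, 4, 0, 3).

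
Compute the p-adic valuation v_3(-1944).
v_3(-1944) = 5

v_3(n) is the largest exponent k such that 3^k divides n. Factor out: -1944 = -3^5 · 8. (Sign doesn't affect v_p.) So v_3(-1944) = 5.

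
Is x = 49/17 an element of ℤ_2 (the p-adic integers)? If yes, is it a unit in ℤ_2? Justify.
x ∈ ℤ_2^× (unit); v_2(x) = 0

ℤ_2 = {x ∈ ℚ_2 : v_2(x) ≥ 0} and ℤ_2^× = {x ∈ ℤ_2 : v_2(x) = 0}. Here v_2(49/17) = v_2(num) − v_2(den) = 0; compare against these criteria.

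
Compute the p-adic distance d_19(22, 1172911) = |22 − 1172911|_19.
d_19(22, 1172911) = 1/130321

Step 1 — x − y = 22 − 1172911 = -1172889. Step 2 — v_19(-1172889) = 4 (factor: -1172889 = −(19^4 · 9); the sign does not affect v_p). Step 3 — |x − y|_19 = 19^{-4} = 1/130321.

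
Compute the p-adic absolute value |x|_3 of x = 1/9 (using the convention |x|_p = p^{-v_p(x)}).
|1/9|_3 = 9

Step 1 — compute v_3(x) by factoring powers of 3 out of the numerator and denominator: v_3(1/9) = -2. Step 2 — apply |x|_p = p^{-v_p(x)} = 3^{2} = 9.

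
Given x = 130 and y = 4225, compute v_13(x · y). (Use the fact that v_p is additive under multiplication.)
v_13(549250) = 3

v_p(x) = 1 (factor: 130 = 13^1 · 10); v_p(y) = 2 (factor: 4225 = 13^2 · 25). Additivity: v_p(xy) = v_p(x) + v_p(y) = 1 + 2 = 3. (Direct check: xy = 549250 = 13^3 · (250).)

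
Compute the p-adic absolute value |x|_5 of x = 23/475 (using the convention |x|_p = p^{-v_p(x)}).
|23/475|_5 = 25

Step 1 — compute v_5(x) by factoring powers of 5 out of the numerator and denominator: v_5(23/475) = -2. Step 2 — apply |x|_p = p^{-v_p(x)} = 5^{2} = 25.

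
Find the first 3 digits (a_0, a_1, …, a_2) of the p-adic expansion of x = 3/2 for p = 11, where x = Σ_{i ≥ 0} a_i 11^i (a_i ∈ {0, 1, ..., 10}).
(a_0, …, a_2) = (7, 5, 5)

v_11(3/2) = 0 (numerator and denominator both coprime to 11), so x ∈ ℤ_11^×. Compute digits iteratively via a_i = x_i mod 11, x_{i+1} = (x_i − a_i)/11, with x_0 = x:
  x_0 = 3/2;  a_0 = 7;  x_1 = (x_0 − 7)/11 = -1/2
  x_1 = -1/2;  a_1 = 5;  x_2 = (x_1 − 5)/11 = -1/2
  x_2 = -1/2;  a_2 = 5;  x_3 = (x_2 − 5)/11 = -1/2
Digits: (7, 5, 5).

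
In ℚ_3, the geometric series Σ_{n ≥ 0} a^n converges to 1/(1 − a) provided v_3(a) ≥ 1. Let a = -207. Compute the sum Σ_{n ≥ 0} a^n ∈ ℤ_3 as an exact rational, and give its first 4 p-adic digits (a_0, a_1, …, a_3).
Σ a^n = 1/(1 − a) = 1/208;  first 4 digits = (1, 0, 1, 1)

v_3(a) = 2 ≥ 1, so the series converges in ℤ_3 to 1/(1 − a) = 1/(1 − (-207)) = 1/208. Expand this rational in ℤ_3: compute digits iteratively via d_i = x_i mod 3, x_{i+1} = (x_i − d_i)/3. The first 4 digits are (1, 0, 1, 1).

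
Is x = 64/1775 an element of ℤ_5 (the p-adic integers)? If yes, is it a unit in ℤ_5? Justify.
x ∉ ℤ_5 (v_5(x) = -2 < 0)

ℤ_5 = {x ∈ ℚ_5 : v_5(x) ≥ 0} and ℤ_5^× = {x ∈ ℤ_5 : v_5(x) = 0}. Here v_5(64/1775) = v_5(num) − v_5(den) = -2; compare against these criteria.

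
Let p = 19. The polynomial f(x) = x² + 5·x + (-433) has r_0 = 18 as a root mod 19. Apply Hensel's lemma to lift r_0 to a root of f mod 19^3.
r_2 = 1709 (mod 6859)

Hensel: r_{i+1} = r_i − f(r_i)·(f′(r_i))^{-1} mod 19^{i+2}, f′(x) = 2x + 5. Iterate:
  r_0 = 18 (mod 19)
  r_1 = 265 (mod 361)
  r_2 = 1709 (mod 6859)
Final: r = 1709 satisfies f(r) ≡ 0 mod 19^3.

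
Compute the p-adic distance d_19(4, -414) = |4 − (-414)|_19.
d_19(4, -414) = 1/19

Step 1 — x − y = 4 − (-414) = 418. Step 2 — v_19(418) = 1 (factor: 418 = (19^1 · 22); the sign does not affect v_p). Step 3 — |x − y|_19 = 19^{-1} = 1/19.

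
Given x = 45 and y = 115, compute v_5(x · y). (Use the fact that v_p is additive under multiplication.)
v_5(5175) = 2

v_p(x) = 1 (factor: 45 = 5^1 · 9); v_p(y) = 1 (factor: 115 = 5^1 · 23). Additivity: v_p(xy) = v_p(x) + v_p(y) = 1 + 1 = 2. (Direct check: xy = 5175 = 5^2 · (207).)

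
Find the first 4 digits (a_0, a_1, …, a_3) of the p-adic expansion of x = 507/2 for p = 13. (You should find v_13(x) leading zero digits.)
(a_0, …, a_3) = (0, 0, 8, 6)

v_13(507/2) = 2, so a_0 = ... = a_1 = 0. Factor out: x = 13^2 · u with u = 3/2 a unit in ℤ_13. Expand u iteratively via a_{v+i} = u_i mod 13, u_{i+1} = (u_i − a_{v+i})/13:
  u_0 = 3/2;  a_2 = 8;  u_1 = (u_0 − 8)/13 = -1/2
  u_1 = -1/2;  a_3 = 6;  u_2 = (u_1 − 6)/13 = -1/2
Digits: (0, 0, 8, 6).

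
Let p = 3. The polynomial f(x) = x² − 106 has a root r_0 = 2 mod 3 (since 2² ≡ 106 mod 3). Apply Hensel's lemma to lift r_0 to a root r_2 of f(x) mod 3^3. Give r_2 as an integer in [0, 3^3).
r_2 = 5 (mod 27)

Hensel's recurrence: r_{i+1} = r_i − f(r_i)·(f′(r_i))^{-1} mod 3^{i+2}, with f′(x) = 2x. Iterate:
  r_0 = 2 (mod 3)
  r_1 = 5 (mod 9)
  r_2 = 5 (mod 27)
Final: r_2 = 5, and one checks f(r_2) ≡ 0 mod 3^3.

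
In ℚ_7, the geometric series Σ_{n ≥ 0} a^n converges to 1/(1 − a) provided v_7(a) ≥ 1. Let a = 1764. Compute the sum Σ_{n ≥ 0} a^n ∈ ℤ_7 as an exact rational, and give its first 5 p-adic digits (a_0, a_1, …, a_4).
Σ a^n = 1/(1 − a) = -1/1763;  first 5 digits = (1, 0, 1, 5, 1)

v_7(a) = 2 ≥ 1, so the series converges in ℤ_7 to 1/(1 − a) = 1/(1 − 1764) = -1/1763. Expand this rational in ℤ_7: compute digits iteratively via d_i = x_i mod 7, x_{i+1} = (x_i − d_i)/7. The first 5 digits are (1, 0, 1, 5, 1).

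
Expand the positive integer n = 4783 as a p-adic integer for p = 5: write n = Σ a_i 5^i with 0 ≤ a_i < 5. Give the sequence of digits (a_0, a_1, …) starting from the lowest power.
(a_0, a_1, …) = (3, 1, 1, 3, 2, 1)

Repeated division by 5 gives the digits low-to-high: 4783 = 3 + 1·5^1 + 1·5^2 + 3·5^3 + 2·5^4 + 1·5^5. Digit sequence: (3, 1, 1, 3, 2, 1).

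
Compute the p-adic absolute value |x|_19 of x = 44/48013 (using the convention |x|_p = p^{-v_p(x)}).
|44/48013|_19 = 6859

Step 1 — compute v_19(x) by factoring powers of 19 out of the numerator and denominator: v_19(44/48013) = -3. Step 2 — apply |x|_p = p^{-v_p(x)} = 19^{3} = 6859.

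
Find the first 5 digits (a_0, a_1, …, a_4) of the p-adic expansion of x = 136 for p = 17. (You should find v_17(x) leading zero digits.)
(a_0, …, a_4) = (0, 8, 0, 0, 0)

v_17(136) = 1, so a_0 = ... = a_0 = 0. Factor out: x = 17^1 · u with u = 8 a unit in ℤ_17. Expand u iteratively via a_{v+i} = u_i mod 17, u_{i+1} = (u_i − a_{v+i})/17:
  u_0 = 8;  a_1 = 8;  u_1 = (u_0 − 8)/17 = 0
  u_1 = 0;  a_2 = 0;  u_2 = (u_1 − 0)/17 = 0
  u_2 = 0;  a_3 = 0;  u_3 = (u_2 − 0)/17 = 0
  u_3 = 0;  a_4 = 0;  u_4 = (u_3 − 0)/17 = 0
Digits: (0, 8, 0, 0, 0).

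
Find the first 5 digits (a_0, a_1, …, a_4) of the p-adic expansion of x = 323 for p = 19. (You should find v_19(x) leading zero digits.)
(a_0, …, a_4) = (0, 17, 0, 0, 0)

v_19(323) = 1, so a_0 = ... = a_0 = 0. Factor out: x = 19^1 · u with u = 17 a unit in ℤ_19. Expand u iteratively via a_{v+i} = u_i mod 19, u_{i+1} = (u_i − a_{v+i})/19:
  u_0 = 17;  a_1 = 17;  u_1 = (u_0 − 17)/19 = 0
  u_1 = 0;  a_2 = 0;  u_2 = (u_1 − 0)/19 = 0
  u_2 = 0;  a_3 = 0;  u_3 = (u_2 − 0)/19 = 0
  u_3 = 0;  a_4 = 0;  u_4 = (u_3 − 0)/19 = 0
Digits: (0, 17, 0, 0, 0).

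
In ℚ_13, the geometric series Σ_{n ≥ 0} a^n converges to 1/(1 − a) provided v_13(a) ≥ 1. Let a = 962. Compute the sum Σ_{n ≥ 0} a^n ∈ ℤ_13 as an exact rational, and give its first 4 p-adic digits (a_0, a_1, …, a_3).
Σ a^n = 1/(1 − a) = -1/961;  first 4 digits = (1, 9, 8, 6)

v_13(a) = 1 ≥ 1, so the series converges in ℤ_13 to 1/(1 − a) = 1/(1 − 962) = -1/961. Expand this rational in ℤ_13: compute digits iteratively via d_i = x_i mod 13, x_{i+1} = (x_i − d_i)/13. The first 4 digits are (1, 9, 8, 6).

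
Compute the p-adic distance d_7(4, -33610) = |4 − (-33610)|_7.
d_7(4, -33610) = 1/16807

Step 1 — x − y = 4 − (-33610) = 33614. Step 2 — v_7(33614) = 5 (factor: 33614 = (7^5 · 2); the sign does not affect v_p). Step 3 — |x − y|_7 = 7^{-5} = 1/16807.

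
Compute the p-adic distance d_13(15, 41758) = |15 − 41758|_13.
d_13(15, 41758) = 1/2197

Step 1 — x − y = 15 − 41758 = -41743. Step 2 — v_13(-41743) = 3 (factor: -41743 = −(13^3 · 19); the sign does not affect v_p). Step 3 — |x − y|_13 = 13^{-3} = 1/2197.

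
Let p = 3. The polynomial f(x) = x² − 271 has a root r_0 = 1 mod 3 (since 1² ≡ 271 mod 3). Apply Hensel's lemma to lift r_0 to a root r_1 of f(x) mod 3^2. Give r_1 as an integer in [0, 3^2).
r_1 = 1 (mod 9)

Hensel's recurrence: r_{i+1} = r_i − f(r_i)·(f′(r_i))^{-1} mod 3^{i+2}, with f′(x) = 2x. Iterate:
  r_0 = 1 (mod 3)
  r_1 = 1 (mod 9)
Final: r_1 = 1, and one checks f(r_1) ≡ 0 mod 3^2.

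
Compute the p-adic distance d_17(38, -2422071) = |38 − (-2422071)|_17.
d_17(38, -2422071) = 1/83521

Step 1 — x − y = 38 − (-2422071) = 2422109. Step 2 — v_17(2422109) = 4 (factor: 2422109 = (17^4 · 29); the sign does not affect v_p). Step 3 — |x − y|_17 = 17^{-4} = 1/83521.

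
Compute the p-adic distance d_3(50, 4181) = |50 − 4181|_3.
d_3(50, 4181) = 1/243

Step 1 — x − y = 50 − 4181 = -4131. Step 2 — v_3(-4131) = 5 (factor: -4131 = −(3^5 · 17); the sign does not affect v_p). Step 3 — |x − y|_3 = 3^{-5} = 1/243.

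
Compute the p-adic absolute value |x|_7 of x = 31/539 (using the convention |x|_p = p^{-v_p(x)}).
|31/539|_7 = 49

Step 1 — compute v_7(x) by factoring powers of 7 out of the numerator and denominator: v_7(31/539) = -2. Step 2 — apply |x|_p = p^{-v_p(x)} = 7^{2} = 49.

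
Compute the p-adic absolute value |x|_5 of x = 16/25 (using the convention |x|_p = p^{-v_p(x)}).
|16/25|_5 = 25

Step 1 — compute v_5(x) by factoring powers of 5 out of the numerator and denominator: v_5(16/25) = -2. Step 2 — apply |x|_p = p^{-v_p(x)} = 5^{2} = 25.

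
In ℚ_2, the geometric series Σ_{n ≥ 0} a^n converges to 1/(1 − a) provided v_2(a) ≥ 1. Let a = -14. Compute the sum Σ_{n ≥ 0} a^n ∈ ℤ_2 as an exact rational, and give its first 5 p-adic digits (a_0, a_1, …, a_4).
Σ a^n = 1/(1 − a) = 1/15;  first 5 digits = (1, 1, 1, 1, 0)

v_2(a) = 1 ≥ 1, so the series converges in ℤ_2 to 1/(1 − a) = 1/(1 − (-14)) = 1/15. Expand this rational in ℤ_2: compute digits iteratively via d_i = x_i mod 2, x_{i+1} = (x_i − d_i)/2. The first 5 digits are (1, 1, 1, 1, 0).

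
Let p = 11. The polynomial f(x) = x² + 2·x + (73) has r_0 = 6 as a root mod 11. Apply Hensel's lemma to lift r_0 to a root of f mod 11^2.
r_1 = 6 (mod 121)

Hensel: r_{i+1} = r_i − f(r_i)·(f′(r_i))^{-1} mod 11^{i+2}, f′(x) = 2x + 2. Iterate:
  r_0 = 6 (mod 11)
  r_1 = 6 (mod 121)
Final: r = 6 satisfies f(r) ≡ 0 mod 11^2.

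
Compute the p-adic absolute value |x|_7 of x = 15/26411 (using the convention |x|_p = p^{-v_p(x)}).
|15/26411|_7 = 2401

Step 1 — compute v_7(x) by factoring powers of 7 out of the numerator and denominator: v_7(15/26411) = -4. Step 2 — apply |x|_p = p^{-v_p(x)} = 7^{4} = 2401.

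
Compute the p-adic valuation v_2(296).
v_2(296) = 3

v_2(n) is the largest exponent k such that 2^k divides n. Factor out: 296 = 2^3 · 37. (Sign doesn't affect v_p.) So v_2(296) = 3.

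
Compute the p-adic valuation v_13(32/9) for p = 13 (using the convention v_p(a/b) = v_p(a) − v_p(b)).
v_13(32/9) = 0

Factor powers of 13 from the numerator and denominator of the reduced fraction: 32 = 13^0 · 32 and 9 = 13^0 · 9. Apply v_p(a/b) = v_p(a) − v_p(b): v_13(32/9) = 0 − 0 = 0.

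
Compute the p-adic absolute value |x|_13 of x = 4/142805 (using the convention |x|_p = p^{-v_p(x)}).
|4/142805|_13 = 28561

Step 1 — compute v_13(x) by factoring powers of 13 out of the numerator and denominator: v_13(4/142805) = -4. Step 2 — apply |x|_p = p^{-v_p(x)} = 13^{4} = 28561.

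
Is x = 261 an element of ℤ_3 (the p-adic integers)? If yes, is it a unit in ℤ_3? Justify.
x ∈ ℤ_3 but not a unit; v_3(x) = 2 > 0

ℤ_3 = {x ∈ ℚ_3 : v_3(x) ≥ 0} and ℤ_3^× = {x ∈ ℤ_3 : v_3(x) = 0}. Here v_3(261) = v_3(num) − v_3(den) = 2; compare against these criteria.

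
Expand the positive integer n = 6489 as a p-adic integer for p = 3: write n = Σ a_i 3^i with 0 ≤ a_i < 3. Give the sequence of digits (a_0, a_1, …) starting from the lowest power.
(a_0, a_1, …) = (0, 0, 1, 0, 2, 2, 2, 2)

Repeated division by 3 gives the digits low-to-high: 6489 = 1·3^2 + 2·3^4 + 2·3^5 + 2·3^6 + 2·3^7. Digit sequence: (0, 0, 1, 0, 2, 2, 2, 2).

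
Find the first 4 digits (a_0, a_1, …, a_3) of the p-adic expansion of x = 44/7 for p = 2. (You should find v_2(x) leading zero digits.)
(a_0, …, a_3) = (0, 0, 1, 0)

v_2(44/7) = 2, so a_0 = ... = a_1 = 0. Factor out: x = 2^2 · u with u = 11/7 a unit in ℤ_2. Expand u iteratively via a_{v+i} = u_i mod 2, u_{i+1} = (u_i − a_{v+i})/2:
  u_0 = 11/7;  a_2 = 1;  u_1 = (u_0 − 1)/2 = 2/7
  u_1 = 2/7;  a_3 = 0;  u_2 = (u_1 − 0)/2 = 1/7
Digits: (0, 0, 1, 0).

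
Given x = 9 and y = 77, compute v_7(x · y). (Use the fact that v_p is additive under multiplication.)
v_7(693) = 1

v_p(x) = 0 (factor: 9 = 7^0 · 9); v_p(y) = 1 (factor: 77 = 7^1 · 11). Additivity: v_p(xy) = v_p(x) + v_p(y) = 0 + 1 = 1. (Direct check: xy = 693 = 7^1 · (99).)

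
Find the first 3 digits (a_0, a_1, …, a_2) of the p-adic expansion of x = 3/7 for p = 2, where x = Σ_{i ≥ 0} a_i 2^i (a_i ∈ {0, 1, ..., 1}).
(a_0, …, a_2) = (1, 0, 1)

v_2(3/7) = 0 (numerator and denominator both coprime to 2), so x ∈ ℤ_2^×. Compute digits iteratively via a_i = x_i mod 2, x_{i+1} = (x_i − a_i)/2, with x_0 = x:
  x_0 = 3/7;  a_0 = 1;  x_1 = (x_0 − 1)/2 = -2/7
  x_1 = -2/7;  a_1 = 0;  x_2 = (x_1 − 0)/2 = -1/7
  x_2 = -1/7;  a_2 = 1;  x_3 = (x_2 − 1)/2 = -4/7
Digits: (1, 0, 1).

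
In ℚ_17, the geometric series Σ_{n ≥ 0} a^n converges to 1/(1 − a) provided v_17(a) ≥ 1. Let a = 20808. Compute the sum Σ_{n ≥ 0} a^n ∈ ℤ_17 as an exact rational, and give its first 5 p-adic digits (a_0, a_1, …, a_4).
Σ a^n = 1/(1 − a) = -1/20807;  first 5 digits = (1, 0, 4, 4, 16)

v_17(a) = 2 ≥ 1, so the series converges in ℤ_17 to 1/(1 − a) = 1/(1 − 20808) = -1/20807. Expand this rational in ℤ_17: compute digits iteratively via d_i = x_i mod 17, x_{i+1} = (x_i − d_i)/17. The first 5 digits are (1, 0, 4, 4, 16).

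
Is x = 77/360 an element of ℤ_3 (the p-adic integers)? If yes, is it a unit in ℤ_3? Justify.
x ∉ ℤ_3 (v_3(x) = -2 < 0)

ℤ_3 = {x ∈ ℚ_3 : v_3(x) ≥ 0} and ℤ_3^× = {x ∈ ℤ_3 : v_3(x) = 0}. Here v_3(77/360) = v_3(num) − v_3(den) = -2; compare against these criteria.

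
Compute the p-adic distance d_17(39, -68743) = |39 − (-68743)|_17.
d_17(39, -68743) = 1/4913

Step 1 — x − y = 39 − (-68743) = 68782. Step 2 — v_17(68782) = 3 (factor: 68782 = (17^3 · 14); the sign does not affect v_p). Step 3 — |x − y|_17 = 17^{-3} = 1/4913.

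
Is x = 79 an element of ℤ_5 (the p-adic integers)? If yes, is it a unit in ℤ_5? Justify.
x ∈ ℤ_5^× (unit); v_5(x) = 0

ℤ_5 = {x ∈ ℚ_5 : v_5(x) ≥ 0} and ℤ_5^× = {x ∈ ℤ_5 : v_5(x) = 0}. Here v_5(79) = v_5(num) − v_5(den) = 0; compare against these criteria.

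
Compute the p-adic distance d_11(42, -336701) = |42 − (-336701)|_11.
d_11(42, -336701) = 1/14641

Step 1 — x − y = 42 − (-336701) = 336743. Step 2 — v_11(336743) = 4 (factor: 336743 = (11^4 · 23); the sign does not affect v_p). Step 3 — |x − y|_11 = 11^{-4} = 1/14641.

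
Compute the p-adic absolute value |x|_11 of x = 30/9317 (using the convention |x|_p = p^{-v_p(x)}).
|30/9317|_11 = 1331

Step 1 — compute v_11(x) by factoring powers of 11 out of the numerator and denominator: v_11(30/9317) = -3. Step 2 — apply |x|_p = p^{-v_p(x)} = 11^{3} = 1331.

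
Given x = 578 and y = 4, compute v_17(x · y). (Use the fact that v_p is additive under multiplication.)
v_17(2312) = 2

v_p(x) = 2 (factor: 578 = 17^2 · 2); v_p(y) = 0 (factor: 4 = 17^0 · 4). Additivity: v_p(xy) = v_p(x) + v_p(y) = 2 + 0 = 2. (Direct check: xy = 2312 = 17^2 · (8).)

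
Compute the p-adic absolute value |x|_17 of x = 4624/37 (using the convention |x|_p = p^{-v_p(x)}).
|4624/37|_17 = 1/289

Step 1 — compute v_17(x) by factoring powers of 17 out of the numerator and denominator: v_17(4624/37) = 2. Step 2 — apply |x|_p = p^{-v_p(x)} = 17^{-2} = 1/289.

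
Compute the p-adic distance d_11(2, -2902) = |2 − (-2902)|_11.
d_11(2, -2902) = 1/121

Step 1 — x − y = 2 − (-2902) = 2904. Step 2 — v_11(2904) = 2 (factor: 2904 = (11^2 · 24); the sign does not affect v_p). Step 3 — |x − y|_11 = 11^{-2} = 1/121.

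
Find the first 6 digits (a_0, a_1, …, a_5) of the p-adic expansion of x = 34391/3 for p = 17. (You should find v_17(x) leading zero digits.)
(a_0, …, a_5) = (0, 0, 0, 8, 11, 5)

v_17(34391/3) = 3, so a_0 = ... = a_2 = 0. Factor out: x = 17^3 · u with u = 7/3 a unit in ℤ_17. Expand u iteratively via a_{v+i} = u_i mod 17, u_{i+1} = (u_i − a_{v+i})/17:
  u_0 = 7/3;  a_3 = 8;  u_1 = (u_0 − 8)/17 = -1/3
  u_1 = -1/3;  a_4 = 11;  u_2 = (u_1 − 11)/17 = -2/3
  u_2 = -2/3;  a_5 = 5;  u_3 = (u_2 − 5)/17 = -1/3
Digits: (0, 0, 0, 8, 11, 5).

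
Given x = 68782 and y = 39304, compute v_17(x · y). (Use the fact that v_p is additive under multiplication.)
v_17(2703407728) = 6

v_p(x) = 3 (factor: 68782 = 17^3 · 14); v_p(y) = 3 (factor: 39304 = 17^3 · 8). Additivity: v_p(xy) = v_p(x) + v_p(y) = 3 + 3 = 6. (Direct check: xy = 2703407728 = 17^6 · (112).)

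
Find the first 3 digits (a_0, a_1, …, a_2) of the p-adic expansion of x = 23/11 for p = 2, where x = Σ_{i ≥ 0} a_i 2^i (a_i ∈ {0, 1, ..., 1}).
(a_0, …, a_2) = (1, 0, 1)

v_2(23/11) = 0 (numerator and denominator both coprime to 2), so x ∈ ℤ_2^×. Compute digits iteratively via a_i = x_i mod 2, x_{i+1} = (x_i − a_i)/2, with x_0 = x:
  x_0 = 23/11;  a_0 = 1;  x_1 = (x_0 − 1)/2 = 6/11
  x_1 = 6/11;  a_1 = 0;  x_2 = (x_1 − 0)/2 = 3/11
  x_2 = 3/11;  a_2 = 1;  x_3 = (x_2 − 1)/2 = -4/11
Digits: (1, 0, 1).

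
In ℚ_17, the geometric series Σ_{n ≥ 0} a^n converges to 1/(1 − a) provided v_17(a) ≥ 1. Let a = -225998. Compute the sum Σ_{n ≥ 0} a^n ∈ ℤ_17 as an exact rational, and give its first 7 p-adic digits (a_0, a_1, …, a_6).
Σ a^n = 1/(1 − a) = 1/225999;  first 7 digits = (1, 0, 0, 5, 14, 16, 7)

v_17(a) = 3 ≥ 1, so the series converges in ℤ_17 to 1/(1 − a) = 1/(1 − (-225998)) = 1/225999. Expand this rational in ℤ_17: compute digits iteratively via d_i = x_i mod 17, x_{i+1} = (x_i − d_i)/17. The first 7 digits are (1, 0, 0, 5, 14, 16, 7).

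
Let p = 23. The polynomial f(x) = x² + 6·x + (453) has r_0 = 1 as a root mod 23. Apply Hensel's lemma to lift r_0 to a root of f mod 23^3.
r_2 = 11317 (mod 12167)

Hensel: r_{i+1} = r_i − f(r_i)·(f′(r_i))^{-1} mod 23^{i+2}, f′(x) = 2x + 6. Iterate:
  r_0 = 1 (mod 23)
  r_1 = 208 (mod 529)
  r_2 = 11317 (mod 12167)
Final: r = 11317 satisfies f(r) ≡ 0 mod 23^3.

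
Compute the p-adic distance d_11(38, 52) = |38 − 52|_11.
d_11(38, 52) = 1

Step 1 — x − y = 38 − 52 = -14. Step 2 — v_11(-14) = 0 (factor: -14 = −(11^0 · 14); the sign does not affect v_p). Step 3 — |x − y|_11 = 11^{0} = 1.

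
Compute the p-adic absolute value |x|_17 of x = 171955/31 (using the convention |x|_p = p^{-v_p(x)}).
|171955/31|_17 = 1/4913

Step 1 — compute v_17(x) by factoring powers of 17 out of the numerator and denominator: v_17(171955/31) = 3. Step 2 — apply |x|_p = p^{-v_p(x)} = 17^{-3} = 1/4913.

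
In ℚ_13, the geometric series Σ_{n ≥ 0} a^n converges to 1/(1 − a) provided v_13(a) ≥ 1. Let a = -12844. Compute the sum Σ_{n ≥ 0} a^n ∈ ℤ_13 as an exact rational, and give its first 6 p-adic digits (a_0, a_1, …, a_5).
Σ a^n = 1/(1 − a) = 1/12845;  first 6 digits = (1, 0, 2, 7, 3, 2)

v_13(a) = 2 ≥ 1, so the series converges in ℤ_13 to 1/(1 − a) = 1/(1 − (-12844)) = 1/12845. Expand this rational in ℤ_13: compute digits iteratively via d_i = x_i mod 13, x_{i+1} = (x_i − d_i)/13. The first 6 digits are (1, 0, 2, 7, 3, 2).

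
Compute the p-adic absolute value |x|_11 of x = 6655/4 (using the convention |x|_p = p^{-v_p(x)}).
|6655/4|_11 = 1/1331

Step 1 — compute v_11(x) by factoring powers of 11 out of the numerator and denominator: v_11(6655/4) = 3. Step 2 — apply |x|_p = p^{-v_p(x)} = 11^{-3} = 1/1331.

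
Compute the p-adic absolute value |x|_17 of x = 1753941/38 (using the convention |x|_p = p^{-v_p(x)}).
|1753941/38|_17 = 1/83521

Step 1 — compute v_17(x) by factoring powers of 17 out of the numerator and denominator: v_17(1753941/38) = 4. Step 2 — apply |x|_p = p^{-v_p(x)} = 17^{-4} = 1/83521.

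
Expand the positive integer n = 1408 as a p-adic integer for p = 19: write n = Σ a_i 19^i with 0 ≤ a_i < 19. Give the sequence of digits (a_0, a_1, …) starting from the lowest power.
(a_0, a_1, …) = (2, 17, 3)

Repeated division by 19 gives the digits low-to-high: 1408 = 2 + 17·19^1 + 3·19^2. Digit sequence: (2, 17, 3).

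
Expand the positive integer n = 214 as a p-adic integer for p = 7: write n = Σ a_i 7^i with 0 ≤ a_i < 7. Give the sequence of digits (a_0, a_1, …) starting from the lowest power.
(a_0, a_1, …) = (4, 2, 4)

Repeated division by 7 gives the digits low-to-high: 214 = 4 + 2·7^1 + 4·7^2. Digit sequence: (4, 2, 4).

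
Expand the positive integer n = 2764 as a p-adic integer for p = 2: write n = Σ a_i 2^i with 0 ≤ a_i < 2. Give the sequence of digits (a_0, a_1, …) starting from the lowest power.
(a_0, a_1, …) = (0, 0, 1, 1, 0, 0, 1, 1, 0, 1, 0, 1)

Repeated division by 2 gives the digits low-to-high: 2764 = 1·2^2 + 1·2^3 + 1·2^6 + 1·2^7 + 1·2^9 + 1·2^11. Digit sequence: (0, 0, 1, 1, 0, 0, 1, 1, 0, 1, 0, 1).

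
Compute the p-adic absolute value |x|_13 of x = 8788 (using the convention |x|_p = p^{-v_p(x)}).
|8788|_13 = 1/2197

Step 1 — compute v_13(x) by factoring powers of 13 out of the numerator and denominator: v_13(8788) = 3. Step 2 — apply |x|_p = p^{-v_p(x)} = 13^{-3} = 1/2197.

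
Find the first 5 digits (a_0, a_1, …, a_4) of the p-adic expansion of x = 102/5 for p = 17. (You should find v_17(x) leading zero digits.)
(a_0, …, a_4) = (0, 8, 3, 10, 13)

v_17(102/5) = 1, so a_0 = ... = a_0 = 0. Factor out: x = 17^1 · u with u = 6/5 a unit in ℤ_17. Expand u iteratively via a_{v+i} = u_i mod 17, u_{i+1} = (u_i − a_{v+i})/17:
  u_0 = 6/5;  a_1 = 8;  u_1 = (u_0 − 8)/17 = -2/5
  u_1 = -2/5;  a_2 = 3;  u_2 = (u_1 − 3)/17 = -1/5
  u_2 = -1/5;  a_3 = 10;  u_3 = (u_2 − 10)/17 = -3/5
  u_3 = -3/5;  a_4 = 13;  u_4 = (u_3 − 13)/17 = -4/5
Digits: (0, 8, 3, 10, 13).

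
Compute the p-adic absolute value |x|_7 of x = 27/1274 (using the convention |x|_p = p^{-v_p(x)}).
|27/1274|_7 = 49

Step 1 — compute v_7(x) by factoring powers of 7 out of the numerator and denominator: v_7(27/1274) = -2. Step 2 — apply |x|_p = p^{-v_p(x)} = 7^{2} = 49.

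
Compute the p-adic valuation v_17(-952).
v_17(-952) = 1

v_17(n) is the largest exponent k such that 17^k divides n. Factor out: -952 = -17^1 · 56. (Sign doesn't affect v_p.) So v_17(-952) = 1.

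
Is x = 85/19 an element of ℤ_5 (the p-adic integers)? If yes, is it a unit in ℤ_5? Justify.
x ∈ ℤ_5 but not a unit; v_5(x) = 1 > 0

ℤ_5 = {x ∈ ℚ_5 : v_5(x) ≥ 0} and ℤ_5^× = {x ∈ ℤ_5 : v_5(x) = 0}. Here v_5(85/19) = v_5(num) − v_5(den) = 1; compare against these criteria.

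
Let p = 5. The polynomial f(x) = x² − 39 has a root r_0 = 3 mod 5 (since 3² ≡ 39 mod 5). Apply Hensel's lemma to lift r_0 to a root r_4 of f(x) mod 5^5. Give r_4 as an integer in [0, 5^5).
r_4 = 358 (mod 3125)

Hensel's recurrence: r_{i+1} = r_i − f(r_i)·(f′(r_i))^{-1} mod 5^{i+2}, with f′(x) = 2x. Iterate:
  r_0 = 3 (mod 5)
  r_1 = 8 (mod 25)
  r_2 = 108 (mod 125)
  r_3 = 358 (mod 625)
  r_4 = 358 (mod 3125)
Final: r_4 = 358, and one checks f(r_4) ≡ 0 mod 5^5.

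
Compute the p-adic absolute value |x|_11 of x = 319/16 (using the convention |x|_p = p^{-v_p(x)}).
|319/16|_11 = 1/11

Step 1 — compute v_11(x) by factoring powers of 11 out of the numerator and denominator: v_11(319/16) = 1. Step 2 — apply |x|_p = p^{-v_p(x)} = 11^{-1} = 1/11.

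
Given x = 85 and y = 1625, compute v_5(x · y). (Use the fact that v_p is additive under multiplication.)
v_5(138125) = 4

v_p(x) = 1 (factor: 85 = 5^1 · 17); v_p(y) = 3 (factor: 1625 = 5^3 · 13). Additivity: v_p(xy) = v_p(x) + v_p(y) = 1 + 3 = 4. (Direct check: xy = 138125 = 5^4 · (221).)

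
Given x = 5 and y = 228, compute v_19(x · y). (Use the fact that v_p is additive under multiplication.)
v_19(1140) = 1

v_p(x) = 0 (factor: 5 = 19^0 · 5); v_p(y) = 1 (factor: 228 = 19^1 · 12). Additivity: v_p(xy) = v_p(x) + v_p(y) = 0 + 1 = 1. (Direct check: xy = 1140 = 19^1 · (60).)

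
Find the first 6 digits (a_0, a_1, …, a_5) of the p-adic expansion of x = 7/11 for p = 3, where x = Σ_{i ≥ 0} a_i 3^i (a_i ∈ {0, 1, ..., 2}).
(a_0, …, a_5) = (2, 2, 0, 0, 1, 1)

v_3(7/11) = 0 (numerator and denominator both coprime to 3), so x ∈ ℤ_3^×. Compute digits iteratively via a_i = x_i mod 3, x_{i+1} = (x_i − a_i)/3, with x_0 = x:
  x_0 = 7/11;  a_0 = 2;  x_1 = (x_0 − 2)/3 = -5/11
  x_1 = -5/11;  a_1 = 2;  x_2 = (x_1 − 2)/3 = -9/11
  x_2 = -9/11;  a_2 = 0;  x_3 = (x_2 − 0)/3 = -3/11
  x_3 = -3/11;  a_3 = 0;  x_4 = (x_3 − 0)/3 = -1/11
  x_4 = -1/11;  a_4 = 1;  x_5 = (x_4 − 1)/3 = -4/11
  x_5 = -4/11;  a_5 = 1;  x_6 = (x_5 − 1)/3 = -5/11
Digits: (2, 2, 0, 0, 1, 1).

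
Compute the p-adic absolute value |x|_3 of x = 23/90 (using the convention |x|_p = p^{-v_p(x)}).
|23/90|_3 = 9

Step 1 — compute v_3(x) by factoring powers of 3 out of the numerator and denominator: v_3(23/90) = -2. Step 2 — apply |x|_p = p^{-v_p(x)} = 3^{2} = 9.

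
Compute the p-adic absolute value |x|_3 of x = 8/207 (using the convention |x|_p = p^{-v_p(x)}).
|8/207|_3 = 9

Step 1 — compute v_3(x) by factoring powers of 3 out of the numerator and denominator: v_3(8/207) = -2. Step 2 — apply |x|_p = p^{-v_p(x)} = 3^{2} = 9.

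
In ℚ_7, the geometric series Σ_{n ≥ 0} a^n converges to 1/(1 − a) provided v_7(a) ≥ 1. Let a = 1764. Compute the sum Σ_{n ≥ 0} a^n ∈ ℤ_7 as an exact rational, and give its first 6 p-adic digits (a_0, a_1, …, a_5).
Σ a^n = 1/(1 − a) = -1/1763;  first 6 digits = (1, 0, 1, 5, 1, 3)

v_7(a) = 2 ≥ 1, so the series converges in ℤ_7 to 1/(1 − a) = 1/(1 − 1764) = -1/1763. Expand this rational in ℤ_7: compute digits iteratively via d_i = x_i mod 7, x_{i+1} = (x_i − d_i)/7. The first 6 digits are (1, 0, 1, 5, 1, 3).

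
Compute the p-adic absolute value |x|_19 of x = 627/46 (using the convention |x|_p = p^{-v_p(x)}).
|627/46|_19 = 1/19

Step 1 — compute v_19(x) by factoring powers of 19 out of the numerator and denominator: v_19(627/46) = 1. Step 2 — apply |x|_p = p^{-v_p(x)} = 19^{-1} = 1/19.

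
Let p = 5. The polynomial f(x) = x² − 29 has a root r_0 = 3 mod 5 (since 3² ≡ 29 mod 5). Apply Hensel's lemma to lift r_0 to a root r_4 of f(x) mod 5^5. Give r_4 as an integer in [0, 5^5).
r_4 = 148 (mod 3125)

Hensel's recurrence: r_{i+1} = r_i − f(r_i)·(f′(r_i))^{-1} mod 5^{i+2}, with f′(x) = 2x. Iterate:
  r_0 = 3 (mod 5)
  r_1 = 23 (mod 25)
  r_2 = 23 (mod 125)
  r_3 = 148 (mod 625)
  r_4 = 148 (mod 3125)
Final: r_4 = 148, and one checks f(r_4) ≡ 0 mod 5^5.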